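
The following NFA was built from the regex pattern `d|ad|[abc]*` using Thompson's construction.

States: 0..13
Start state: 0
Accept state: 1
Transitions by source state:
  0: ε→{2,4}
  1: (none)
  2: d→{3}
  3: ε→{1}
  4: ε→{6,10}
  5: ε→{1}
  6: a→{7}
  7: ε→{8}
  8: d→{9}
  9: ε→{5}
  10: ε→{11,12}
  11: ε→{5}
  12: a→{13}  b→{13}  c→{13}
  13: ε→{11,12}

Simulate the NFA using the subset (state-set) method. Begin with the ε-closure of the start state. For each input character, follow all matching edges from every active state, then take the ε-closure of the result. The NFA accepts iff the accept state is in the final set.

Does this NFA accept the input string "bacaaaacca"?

start: ε-closure({0}) = {0,1,2,4,5,6,10,11,12}
'b' @ 1: {1,5,11,12,13}  [accepting]
'a' @ 2: {1,5,11,12,13}  [accepting]
'c' @ 3: {1,5,11,12,13}  [accepting]
'a' @ 4: {1,5,11,12,13}  [accepting]
'a' @ 5: {1,5,11,12,13}  [accepting]
'a' @ 6: {1,5,11,12,13}  [accepting]
'a' @ 7: {1,5,11,12,13}  [accepting]
'c' @ 8: {1,5,11,12,13}  [accepting]
'c' @ 9: {1,5,11,12,13}  [accepting]
'a' @ 10: {1,5,11,12,13}  [accepting]
after full input: {1,5,11,12,13}  (accept=1 in)

Answer: ACCEPT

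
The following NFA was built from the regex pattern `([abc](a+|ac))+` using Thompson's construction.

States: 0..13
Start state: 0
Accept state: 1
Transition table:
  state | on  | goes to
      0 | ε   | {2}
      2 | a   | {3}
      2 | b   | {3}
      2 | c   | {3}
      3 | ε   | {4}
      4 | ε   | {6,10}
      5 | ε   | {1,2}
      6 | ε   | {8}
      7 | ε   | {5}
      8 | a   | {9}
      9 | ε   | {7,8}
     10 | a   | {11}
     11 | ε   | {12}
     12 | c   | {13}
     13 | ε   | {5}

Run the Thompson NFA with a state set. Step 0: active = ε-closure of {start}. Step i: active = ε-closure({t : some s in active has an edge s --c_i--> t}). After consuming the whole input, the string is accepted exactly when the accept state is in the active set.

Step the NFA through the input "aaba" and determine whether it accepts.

Answer: ACCEPT

Derivation:
start: ε-closure({0}) = {0,2}
'a' @ 1: {3,4,6,8,10}
'a' @ 2: {1,2,5,7,8,9,11,12}  ✓accept
'b' @ 3: {3,4,6,8,10}
'a' @ 4: {1,2,5,7,8,9,11,12}  ✓accept
final: {1,2,5,7,8,9,11,12}; accept 1 in set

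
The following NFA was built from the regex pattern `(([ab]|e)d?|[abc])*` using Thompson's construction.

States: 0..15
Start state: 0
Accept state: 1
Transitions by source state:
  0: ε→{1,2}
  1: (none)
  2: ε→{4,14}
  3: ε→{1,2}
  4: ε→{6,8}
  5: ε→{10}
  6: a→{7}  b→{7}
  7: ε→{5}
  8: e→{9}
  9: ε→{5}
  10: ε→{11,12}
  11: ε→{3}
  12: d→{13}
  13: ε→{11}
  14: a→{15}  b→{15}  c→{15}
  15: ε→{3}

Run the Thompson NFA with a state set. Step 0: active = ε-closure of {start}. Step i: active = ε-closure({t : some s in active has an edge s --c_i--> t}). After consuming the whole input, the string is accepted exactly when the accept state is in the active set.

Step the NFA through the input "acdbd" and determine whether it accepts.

Answer: REJECT

Derivation:
start: ε-closure({0}) = {0,1,2,4,6,8,14}
'a' @ 1: {1,2,3,4,5,6,7,8,10,11,12,14,15}  ✓accept
'c' @ 2: {1,2,3,4,6,8,14,15}  ✓accept
'd' @ 3: {}  — no active states
rest 'bd' ignored (set empty)
final: {}; accept 1 not in set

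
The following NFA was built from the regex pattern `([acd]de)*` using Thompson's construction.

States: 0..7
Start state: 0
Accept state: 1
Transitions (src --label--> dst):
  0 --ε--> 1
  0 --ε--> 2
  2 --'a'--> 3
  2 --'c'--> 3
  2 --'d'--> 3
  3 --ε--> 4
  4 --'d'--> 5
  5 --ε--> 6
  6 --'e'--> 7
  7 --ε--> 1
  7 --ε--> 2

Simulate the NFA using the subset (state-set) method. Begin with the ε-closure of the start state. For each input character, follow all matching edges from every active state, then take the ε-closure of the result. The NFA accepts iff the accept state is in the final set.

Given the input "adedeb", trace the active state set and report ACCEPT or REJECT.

Answer: REJECT

Trace:
initial (ε-close {0}): {0,1,2}
'a' @ 1: {3,4}
'd' @ 2: {5,6}
'e' @ 3: {1,2,7}  ✓accept
'd' @ 4: {3,4}
'e' @ 5: {}  — no active states
rest 'b' ignored (set empty)
end set {} — state 1 not in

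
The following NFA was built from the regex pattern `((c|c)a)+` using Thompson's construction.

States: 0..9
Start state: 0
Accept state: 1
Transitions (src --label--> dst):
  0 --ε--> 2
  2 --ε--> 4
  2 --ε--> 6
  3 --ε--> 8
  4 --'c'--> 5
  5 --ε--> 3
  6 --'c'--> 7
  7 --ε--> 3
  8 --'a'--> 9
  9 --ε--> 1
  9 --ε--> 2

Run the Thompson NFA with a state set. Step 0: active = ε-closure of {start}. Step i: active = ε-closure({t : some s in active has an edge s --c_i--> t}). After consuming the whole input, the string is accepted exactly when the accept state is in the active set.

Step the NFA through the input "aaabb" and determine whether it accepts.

S₀ = ε-closure({0}) = {0,2,4,6}
'a' @ 1: {}  — state set empty
rest 'aabb' ignored (set empty)
end set {} — state 1 not in

Answer: REJECT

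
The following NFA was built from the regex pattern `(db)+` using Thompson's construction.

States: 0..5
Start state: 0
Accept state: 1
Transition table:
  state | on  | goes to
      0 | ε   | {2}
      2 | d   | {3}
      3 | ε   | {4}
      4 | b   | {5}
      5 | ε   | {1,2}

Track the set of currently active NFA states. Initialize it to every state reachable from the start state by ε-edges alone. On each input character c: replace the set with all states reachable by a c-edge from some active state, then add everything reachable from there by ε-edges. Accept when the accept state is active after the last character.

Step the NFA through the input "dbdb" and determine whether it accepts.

initial (ε-close {0}): {0,2}
'd' @ 1: {3,4}
'b' @ 2: {1,2,5}  ✓accept
'd' @ 3: {3,4}
'b' @ 4: {1,2,5}  ✓accept
end set {1,2,5} — state 1 in

Answer: ACCEPT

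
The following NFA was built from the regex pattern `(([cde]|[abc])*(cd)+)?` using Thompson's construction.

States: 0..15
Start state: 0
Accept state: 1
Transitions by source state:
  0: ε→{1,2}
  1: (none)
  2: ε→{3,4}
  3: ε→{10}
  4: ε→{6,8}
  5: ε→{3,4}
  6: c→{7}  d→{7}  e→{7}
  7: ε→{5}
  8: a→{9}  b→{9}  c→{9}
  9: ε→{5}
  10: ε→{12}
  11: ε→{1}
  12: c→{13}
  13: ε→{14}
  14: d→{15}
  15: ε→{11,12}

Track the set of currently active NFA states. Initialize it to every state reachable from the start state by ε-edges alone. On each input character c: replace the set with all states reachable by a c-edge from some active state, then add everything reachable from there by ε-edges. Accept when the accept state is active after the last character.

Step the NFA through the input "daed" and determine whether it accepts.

S₀ = ε-closure({0}) = {0,1,2,3,4,6,8,10,12}
'd' @ 1: {3,4,5,6,7,8,10,12}
'a' @ 2: {3,4,5,6,8,9,10,12}
'e' @ 3: {3,4,5,6,7,8,10,12}
'd' @ 4: {3,4,5,6,7,8,10,12}
end set {3,4,5,6,7,8,10,12} — state 1 not in

Answer: REJECT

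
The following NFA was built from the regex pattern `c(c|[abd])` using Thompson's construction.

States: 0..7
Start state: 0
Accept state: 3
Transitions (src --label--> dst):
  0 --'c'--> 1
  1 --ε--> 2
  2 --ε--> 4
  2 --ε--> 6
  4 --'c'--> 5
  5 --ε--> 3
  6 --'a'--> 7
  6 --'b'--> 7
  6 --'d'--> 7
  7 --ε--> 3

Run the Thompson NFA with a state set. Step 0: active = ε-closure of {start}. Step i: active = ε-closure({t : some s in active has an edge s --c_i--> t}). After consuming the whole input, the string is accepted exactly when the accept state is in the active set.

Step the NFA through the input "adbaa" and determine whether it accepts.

Answer: REJECT

Trace:
S₀ = ε-closure({0}) = {0}
'a' @ 1: {}  — state set empty
rest 'dbaa' ignored (set empty)
end set {} — state 3 not in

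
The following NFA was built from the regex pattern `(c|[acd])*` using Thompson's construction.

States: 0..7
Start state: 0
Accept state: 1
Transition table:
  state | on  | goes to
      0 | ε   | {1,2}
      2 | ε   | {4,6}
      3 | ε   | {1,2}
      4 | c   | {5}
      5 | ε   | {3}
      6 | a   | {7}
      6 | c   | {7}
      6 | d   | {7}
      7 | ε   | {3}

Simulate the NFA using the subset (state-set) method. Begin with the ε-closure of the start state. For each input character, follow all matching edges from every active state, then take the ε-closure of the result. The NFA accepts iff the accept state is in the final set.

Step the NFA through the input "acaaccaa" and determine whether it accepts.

Answer: ACCEPT

Derivation:
initial (ε-close {0}): {0,1,2,4,6}
'a' @ 1: {1,2,3,4,6,7}  [accepting]
'c' @ 2: {1,2,3,4,5,6,7}  [accepting]
'a' @ 3: {1,2,3,4,6,7}  [accepting]
'a' @ 4: {1,2,3,4,6,7}  [accepting]
'c' @ 5: {1,2,3,4,5,6,7}  [accepting]
'c' @ 6: {1,2,3,4,5,6,7}  [accepting]
'a' @ 7: {1,2,3,4,6,7}  [accepting]
'a' @ 8: {1,2,3,4,6,7}  [accepting]
final: {1,2,3,4,6,7}; accept 1 in set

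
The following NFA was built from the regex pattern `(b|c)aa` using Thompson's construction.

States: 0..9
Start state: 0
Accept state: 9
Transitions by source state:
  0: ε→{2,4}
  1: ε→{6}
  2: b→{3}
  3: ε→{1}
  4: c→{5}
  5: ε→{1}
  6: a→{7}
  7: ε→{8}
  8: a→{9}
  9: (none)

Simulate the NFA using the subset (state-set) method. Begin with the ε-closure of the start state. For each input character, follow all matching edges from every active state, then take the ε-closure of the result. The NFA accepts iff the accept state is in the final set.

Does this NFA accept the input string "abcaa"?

Answer: REJECT

Steps:
start: ε-closure({0}) = {0,2,4}
'a' @ 1: {}  — dead — no transitions
rest 'bcaa' ignored (set empty)
after full input: {}  (accept=9 not in)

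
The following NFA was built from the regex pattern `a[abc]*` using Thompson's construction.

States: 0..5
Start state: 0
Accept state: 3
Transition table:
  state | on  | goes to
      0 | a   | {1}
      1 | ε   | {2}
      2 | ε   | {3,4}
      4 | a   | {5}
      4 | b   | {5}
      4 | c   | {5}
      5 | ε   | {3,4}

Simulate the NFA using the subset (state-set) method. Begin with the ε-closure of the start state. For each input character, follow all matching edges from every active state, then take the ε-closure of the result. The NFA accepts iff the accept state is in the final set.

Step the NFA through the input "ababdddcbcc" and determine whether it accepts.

Answer: REJECT

Derivation:
start: ε-closure({0}) = {0}
'a' @ 1: {1,2,3,4}  [accepting]
'b' @ 2: {3,4,5}  [accepting]
'a' @ 3: {3,4,5}  [accepting]
'b' @ 4: {3,4,5}  [accepting]
'd' @ 5: {}  — no active states
rest 'ddcbcc' ignored (set empty)
after full input: {}  (accept=3 not in)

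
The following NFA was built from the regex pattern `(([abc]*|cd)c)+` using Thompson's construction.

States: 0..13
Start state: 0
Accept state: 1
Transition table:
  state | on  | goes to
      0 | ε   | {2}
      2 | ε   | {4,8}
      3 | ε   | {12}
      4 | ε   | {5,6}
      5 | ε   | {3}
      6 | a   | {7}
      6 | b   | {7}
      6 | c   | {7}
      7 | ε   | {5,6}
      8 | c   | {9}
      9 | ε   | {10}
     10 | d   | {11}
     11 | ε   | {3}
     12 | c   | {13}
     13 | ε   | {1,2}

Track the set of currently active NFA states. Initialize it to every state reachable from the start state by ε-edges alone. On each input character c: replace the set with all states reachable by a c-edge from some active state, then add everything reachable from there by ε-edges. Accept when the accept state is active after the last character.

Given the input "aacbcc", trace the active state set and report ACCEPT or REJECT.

Answer: ACCEPT

Trace:
initial (ε-close {0}): {0,2,3,4,5,6,8,12}
'a' @ 1: {3,5,6,7,12}
'a' @ 2: {3,5,6,7,12}
'c' @ 3: {1,2,3,4,5,6,7,8,12,13}  (accept∈set)
'b' @ 4: {3,5,6,7,12}
'c' @ 5: {1,2,3,4,5,6,7,8,12,13}  (accept∈set)
'c' @ 6: {1,2,3,4,5,6,7,8,9,10,12,13}  (accept∈set)
end set {1,2,3,4,5,6,7,8,9,10,12,13} — state 1 in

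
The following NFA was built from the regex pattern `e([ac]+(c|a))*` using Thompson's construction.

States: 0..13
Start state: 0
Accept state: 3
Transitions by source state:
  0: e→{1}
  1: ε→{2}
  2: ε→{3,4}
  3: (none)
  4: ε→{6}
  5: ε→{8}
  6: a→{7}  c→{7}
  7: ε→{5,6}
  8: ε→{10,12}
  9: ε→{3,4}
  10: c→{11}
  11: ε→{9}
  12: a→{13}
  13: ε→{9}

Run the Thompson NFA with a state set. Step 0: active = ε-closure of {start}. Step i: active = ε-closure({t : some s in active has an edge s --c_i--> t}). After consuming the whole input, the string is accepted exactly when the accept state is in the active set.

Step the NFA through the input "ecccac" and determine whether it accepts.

Answer: ACCEPT

Trace:
start: ε-closure({0}) = {0}
'e' @ 1: {1,2,3,4,6}  (accept∈set)
'c' @ 2: {5,6,7,8,10,12}
'c' @ 3: {3,4,5,6,7,8,9,10,11,12}  (accept∈set)
'c' @ 4: {3,4,5,6,7,8,9,10,11,12}  (accept∈set)
'a' @ 5: {3,4,5,6,7,8,9,10,12,13}  (accept∈set)
'c' @ 6: {3,4,5,6,7,8,9,10,11,12}  (accept∈set)
final: {3,4,5,6,7,8,9,10,11,12}; accept 3 in set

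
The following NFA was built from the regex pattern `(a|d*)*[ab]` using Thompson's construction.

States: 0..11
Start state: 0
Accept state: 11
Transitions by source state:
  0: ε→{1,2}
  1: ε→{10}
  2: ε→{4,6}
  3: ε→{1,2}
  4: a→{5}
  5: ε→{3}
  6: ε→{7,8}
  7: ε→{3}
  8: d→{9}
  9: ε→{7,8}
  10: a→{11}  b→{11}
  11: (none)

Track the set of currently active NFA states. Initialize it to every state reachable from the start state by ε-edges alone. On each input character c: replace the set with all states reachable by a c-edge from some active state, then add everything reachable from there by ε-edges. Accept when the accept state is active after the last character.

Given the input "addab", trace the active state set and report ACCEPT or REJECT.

Answer: ACCEPT

Steps:
start: ε-closure({0}) = {0,1,2,3,4,6,7,8,10}
'a' @ 1: {1,2,3,4,5,6,7,8,10,11}  [accepting]
'd' @ 2: {1,2,3,4,6,7,8,9,10}
'd' @ 3: {1,2,3,4,6,7,8,9,10}
'a' @ 4: {1,2,3,4,5,6,7,8,10,11}  [accepting]
'b' @ 5: {11}  [accepting]
final: {11}; accept 11 in set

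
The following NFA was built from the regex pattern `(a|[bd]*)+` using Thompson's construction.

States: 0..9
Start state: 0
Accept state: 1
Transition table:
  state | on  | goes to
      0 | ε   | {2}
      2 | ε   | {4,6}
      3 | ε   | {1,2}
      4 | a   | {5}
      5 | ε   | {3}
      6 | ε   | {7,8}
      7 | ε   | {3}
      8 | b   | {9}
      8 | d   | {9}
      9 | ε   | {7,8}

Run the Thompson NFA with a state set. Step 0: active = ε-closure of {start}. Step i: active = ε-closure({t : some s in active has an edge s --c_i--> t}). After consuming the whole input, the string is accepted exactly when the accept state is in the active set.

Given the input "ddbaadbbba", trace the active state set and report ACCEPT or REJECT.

Answer: ACCEPT

Steps:
start: ε-closure({0}) = {0,1,2,3,4,6,7,8}
'd' @ 1: {1,2,3,4,6,7,8,9}  [accepting]
'd' @ 2: {1,2,3,4,6,7,8,9}  [accepting]
'b' @ 3: {1,2,3,4,6,7,8,9}  [accepting]
'a' @ 4: {1,2,3,4,5,6,7,8}  [accepting]
'a' @ 5: {1,2,3,4,5,6,7,8}  [accepting]
'd' @ 6: {1,2,3,4,6,7,8,9}  [accepting]
'b' @ 7: {1,2,3,4,6,7,8,9}  [accepting]
'b' @ 8: {1,2,3,4,6,7,8,9}  [accepting]
'b' @ 9: {1,2,3,4,6,7,8,9}  [accepting]
'a' @ 10: {1,2,3,4,5,6,7,8}  [accepting]
after full input: {1,2,3,4,5,6,7,8}  (accept=1 in)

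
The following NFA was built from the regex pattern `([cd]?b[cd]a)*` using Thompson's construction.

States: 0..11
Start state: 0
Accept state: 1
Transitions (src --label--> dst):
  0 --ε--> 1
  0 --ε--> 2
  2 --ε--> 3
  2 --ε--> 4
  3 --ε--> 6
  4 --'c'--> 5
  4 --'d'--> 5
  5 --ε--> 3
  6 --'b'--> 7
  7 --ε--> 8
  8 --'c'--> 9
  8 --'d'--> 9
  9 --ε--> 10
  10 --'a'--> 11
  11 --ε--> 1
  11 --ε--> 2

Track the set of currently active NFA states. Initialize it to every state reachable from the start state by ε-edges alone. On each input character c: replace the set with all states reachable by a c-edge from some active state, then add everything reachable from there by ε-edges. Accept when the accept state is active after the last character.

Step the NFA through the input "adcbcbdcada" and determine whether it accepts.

initial (ε-close {0}): {0,1,2,3,4,6}
'a' @ 1: {}  — dead — no transitions
rest 'dcbcbdcada' ignored (set empty)
after full input: {}  (accept=1 not in)

Answer: REJECT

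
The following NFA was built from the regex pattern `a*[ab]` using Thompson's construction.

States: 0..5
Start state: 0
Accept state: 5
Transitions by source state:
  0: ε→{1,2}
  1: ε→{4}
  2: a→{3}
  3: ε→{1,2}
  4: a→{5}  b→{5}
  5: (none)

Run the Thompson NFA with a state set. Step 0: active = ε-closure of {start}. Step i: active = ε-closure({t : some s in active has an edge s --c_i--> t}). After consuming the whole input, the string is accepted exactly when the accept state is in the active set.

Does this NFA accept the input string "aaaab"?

initial (ε-close {0}): {0,1,2,4}
'a' @ 1: {1,2,3,4,5}  (accept∈set)
'a' @ 2: {1,2,3,4,5}  (accept∈set)
'a' @ 3: {1,2,3,4,5}  (accept∈set)
'a' @ 4: {1,2,3,4,5}  (accept∈set)
'b' @ 5: {5}  (accept∈set)
final: {5}; accept 5 in set

Answer: ACCEPT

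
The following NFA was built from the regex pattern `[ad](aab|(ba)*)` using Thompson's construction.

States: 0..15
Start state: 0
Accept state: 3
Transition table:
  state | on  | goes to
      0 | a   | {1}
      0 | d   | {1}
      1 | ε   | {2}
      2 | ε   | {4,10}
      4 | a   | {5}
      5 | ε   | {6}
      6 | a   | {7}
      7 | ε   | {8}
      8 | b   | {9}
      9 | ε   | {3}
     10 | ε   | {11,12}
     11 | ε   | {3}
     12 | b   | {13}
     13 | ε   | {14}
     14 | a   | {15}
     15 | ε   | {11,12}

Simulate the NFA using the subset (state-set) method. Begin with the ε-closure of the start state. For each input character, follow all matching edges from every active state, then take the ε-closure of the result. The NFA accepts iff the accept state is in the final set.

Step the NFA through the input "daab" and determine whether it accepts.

Answer: ACCEPT

Steps:
initial (ε-close {0}): {0}
'd' @ 1: {1,2,3,4,10,11,12}  ✓accept
'a' @ 2: {5,6}
'a' @ 3: {7,8}
'b' @ 4: {3,9}  ✓accept
after full input: {3,9}  (accept=3 in)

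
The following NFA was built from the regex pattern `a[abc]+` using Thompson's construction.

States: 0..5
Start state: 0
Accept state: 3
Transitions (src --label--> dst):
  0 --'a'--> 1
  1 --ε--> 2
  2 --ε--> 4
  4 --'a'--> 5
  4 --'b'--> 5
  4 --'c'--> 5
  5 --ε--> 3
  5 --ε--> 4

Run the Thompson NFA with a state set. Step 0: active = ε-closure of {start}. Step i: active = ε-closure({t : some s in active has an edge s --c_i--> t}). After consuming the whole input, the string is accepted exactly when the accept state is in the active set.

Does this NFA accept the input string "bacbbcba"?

initial (ε-close {0}): {0}
'b' @ 1: {}  — no active states
rest 'acbbcba' ignored (set empty)
after full input: {}  (accept=3 not in)

Answer: REJECT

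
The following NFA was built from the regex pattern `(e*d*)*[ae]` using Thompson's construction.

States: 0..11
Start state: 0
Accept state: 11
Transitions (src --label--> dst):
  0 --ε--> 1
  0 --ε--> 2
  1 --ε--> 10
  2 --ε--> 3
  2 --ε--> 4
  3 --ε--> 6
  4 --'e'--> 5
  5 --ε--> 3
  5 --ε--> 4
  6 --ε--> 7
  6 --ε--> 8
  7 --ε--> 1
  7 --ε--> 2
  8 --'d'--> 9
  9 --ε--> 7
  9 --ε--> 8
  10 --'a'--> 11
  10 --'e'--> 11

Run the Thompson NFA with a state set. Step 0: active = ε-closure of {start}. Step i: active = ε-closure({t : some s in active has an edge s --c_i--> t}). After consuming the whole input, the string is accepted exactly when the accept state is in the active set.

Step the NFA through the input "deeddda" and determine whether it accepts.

Answer: ACCEPT

Steps:
start: ε-closure({0}) = {0,1,2,3,4,6,7,8,10}
'd' @ 1: {1,2,3,4,6,7,8,9,10}
'e' @ 2: {1,2,3,4,5,6,7,8,10,11}  ✓accept
'e' @ 3: {1,2,3,4,5,6,7,8,10,11}  ✓accept
'd' @ 4: {1,2,3,4,6,7,8,9,10}
'd' @ 5: {1,2,3,4,6,7,8,9,10}
'd' @ 6: {1,2,3,4,6,7,8,9,10}
'a' @ 7: {11}  ✓accept
final: {11}; accept 11 in set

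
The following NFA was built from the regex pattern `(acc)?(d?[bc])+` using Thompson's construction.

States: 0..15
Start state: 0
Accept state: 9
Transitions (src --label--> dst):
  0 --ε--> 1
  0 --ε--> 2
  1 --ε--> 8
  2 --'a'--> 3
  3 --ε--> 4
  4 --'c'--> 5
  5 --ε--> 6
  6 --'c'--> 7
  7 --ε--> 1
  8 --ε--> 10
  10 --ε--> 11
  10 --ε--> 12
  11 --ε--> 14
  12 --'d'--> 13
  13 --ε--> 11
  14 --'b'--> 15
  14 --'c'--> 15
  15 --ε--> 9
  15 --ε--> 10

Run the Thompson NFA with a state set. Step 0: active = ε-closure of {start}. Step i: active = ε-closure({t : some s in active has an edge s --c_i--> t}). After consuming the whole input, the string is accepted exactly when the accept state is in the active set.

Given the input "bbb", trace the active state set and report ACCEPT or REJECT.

Answer: ACCEPT

Steps:
start: ε-closure({0}) = {0,1,2,8,10,11,12,14}
'b' @ 1: {9,10,11,12,14,15}  ✓accept
'b' @ 2: {9,10,11,12,14,15}  ✓accept
'b' @ 3: {9,10,11,12,14,15}  ✓accept
after full input: {9,10,11,12,14,15}  (accept=9 in)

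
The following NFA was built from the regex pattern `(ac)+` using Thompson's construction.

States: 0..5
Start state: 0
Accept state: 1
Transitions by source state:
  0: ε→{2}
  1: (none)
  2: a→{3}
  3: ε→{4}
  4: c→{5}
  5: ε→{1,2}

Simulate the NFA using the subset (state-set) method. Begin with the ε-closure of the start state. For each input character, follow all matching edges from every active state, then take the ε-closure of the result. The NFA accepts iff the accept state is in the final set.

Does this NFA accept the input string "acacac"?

initial (ε-close {0}): {0,2}
'a' @ 1: {3,4}
'c' @ 2: {1,2,5}  ✓accept
'a' @ 3: {3,4}
'c' @ 4: {1,2,5}  ✓accept
'a' @ 5: {3,4}
'c' @ 6: {1,2,5}  ✓accept
final: {1,2,5}; accept 1 in set

Answer: ACCEPT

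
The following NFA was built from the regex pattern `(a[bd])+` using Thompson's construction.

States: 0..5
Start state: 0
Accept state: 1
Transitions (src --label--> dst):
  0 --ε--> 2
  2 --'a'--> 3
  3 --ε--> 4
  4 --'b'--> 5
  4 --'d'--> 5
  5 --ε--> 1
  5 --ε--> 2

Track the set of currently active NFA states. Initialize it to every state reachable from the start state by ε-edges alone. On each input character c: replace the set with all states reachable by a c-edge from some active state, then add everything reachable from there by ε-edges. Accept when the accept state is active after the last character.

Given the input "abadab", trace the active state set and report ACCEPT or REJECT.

Answer: ACCEPT

Derivation:
initial (ε-close {0}): {0,2}
'a' @ 1: {3,4}
'b' @ 2: {1,2,5}  (accept∈set)
'a' @ 3: {3,4}
'd' @ 4: {1,2,5}  (accept∈set)
'a' @ 5: {3,4}
'b' @ 6: {1,2,5}  (accept∈set)
after full input: {1,2,5}  (accept=1 in)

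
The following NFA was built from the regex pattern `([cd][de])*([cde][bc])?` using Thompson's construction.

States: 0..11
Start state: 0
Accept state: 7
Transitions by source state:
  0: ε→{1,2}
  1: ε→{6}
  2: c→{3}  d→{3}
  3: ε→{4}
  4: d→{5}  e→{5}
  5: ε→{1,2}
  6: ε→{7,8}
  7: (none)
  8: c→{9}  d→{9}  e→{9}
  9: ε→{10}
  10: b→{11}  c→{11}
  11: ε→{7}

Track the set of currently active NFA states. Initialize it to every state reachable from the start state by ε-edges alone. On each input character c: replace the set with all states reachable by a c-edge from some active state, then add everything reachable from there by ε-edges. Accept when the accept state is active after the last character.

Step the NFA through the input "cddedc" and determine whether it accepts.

Answer: ACCEPT

Trace:
start: ε-closure({0}) = {0,1,2,6,7,8}
'c' @ 1: {3,4,9,10}
'd' @ 2: {1,2,5,6,7,8}  ✓accept
'd' @ 3: {3,4,9,10}
'e' @ 4: {1,2,5,6,7,8}  ✓accept
'd' @ 5: {3,4,9,10}
'c' @ 6: {7,11}  ✓accept
end set {7,11} — state 7 in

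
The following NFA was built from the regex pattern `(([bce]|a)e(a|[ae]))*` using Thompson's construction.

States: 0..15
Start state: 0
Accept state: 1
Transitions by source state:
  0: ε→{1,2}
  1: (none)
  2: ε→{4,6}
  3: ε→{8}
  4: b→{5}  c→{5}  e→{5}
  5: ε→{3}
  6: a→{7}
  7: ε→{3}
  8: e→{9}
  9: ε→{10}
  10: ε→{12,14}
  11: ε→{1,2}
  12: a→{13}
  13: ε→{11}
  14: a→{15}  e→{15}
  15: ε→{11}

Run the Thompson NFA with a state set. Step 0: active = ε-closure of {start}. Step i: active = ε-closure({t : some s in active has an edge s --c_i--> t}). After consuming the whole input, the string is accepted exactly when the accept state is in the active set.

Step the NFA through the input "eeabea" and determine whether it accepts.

S₀ = ε-closure({0}) = {0,1,2,4,6}
'e' @ 1: {3,5,8}
'e' @ 2: {9,10,12,14}
'a' @ 3: {1,2,4,6,11,13,15}  (accept∈set)
'b' @ 4: {3,5,8}
'e' @ 5: {9,10,12,14}
'a' @ 6: {1,2,4,6,11,13,15}  (accept∈set)
final: {1,2,4,6,11,13,15}; accept 1 in set

Answer: ACCEPT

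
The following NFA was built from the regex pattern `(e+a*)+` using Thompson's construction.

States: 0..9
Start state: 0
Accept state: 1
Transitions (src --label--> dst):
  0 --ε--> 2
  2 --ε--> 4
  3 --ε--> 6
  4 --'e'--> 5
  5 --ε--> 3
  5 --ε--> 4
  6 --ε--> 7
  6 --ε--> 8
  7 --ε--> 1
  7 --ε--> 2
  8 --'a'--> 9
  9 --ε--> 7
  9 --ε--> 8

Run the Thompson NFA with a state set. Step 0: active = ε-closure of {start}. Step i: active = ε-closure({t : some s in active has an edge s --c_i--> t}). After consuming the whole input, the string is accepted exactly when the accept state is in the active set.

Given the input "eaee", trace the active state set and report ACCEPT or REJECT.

S₀ = ε-closure({0}) = {0,2,4}
'e' @ 1: {1,2,3,4,5,6,7,8}  [accepting]
'a' @ 2: {1,2,4,7,8,9}  [accepting]
'e' @ 3: {1,2,3,4,5,6,7,8}  [accepting]
'e' @ 4: {1,2,3,4,5,6,7,8}  [accepting]
after full input: {1,2,3,4,5,6,7,8}  (accept=1 in)

Answer: ACCEPT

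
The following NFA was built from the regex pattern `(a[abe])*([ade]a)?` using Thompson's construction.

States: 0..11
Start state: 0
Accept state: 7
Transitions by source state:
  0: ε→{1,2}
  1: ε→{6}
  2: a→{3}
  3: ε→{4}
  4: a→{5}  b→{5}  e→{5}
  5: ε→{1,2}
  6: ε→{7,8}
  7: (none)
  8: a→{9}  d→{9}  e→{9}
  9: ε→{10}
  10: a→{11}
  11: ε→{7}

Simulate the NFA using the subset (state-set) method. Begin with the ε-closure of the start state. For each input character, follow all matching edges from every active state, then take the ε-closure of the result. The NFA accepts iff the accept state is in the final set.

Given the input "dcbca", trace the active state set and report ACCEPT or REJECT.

Answer: REJECT

Steps:
start: ε-closure({0}) = {0,1,2,6,7,8}
'd' @ 1: {9,10}
'c' @ 2: {}  — dead — no transitions
rest 'bca' ignored (set empty)
final: {}; accept 7 not in set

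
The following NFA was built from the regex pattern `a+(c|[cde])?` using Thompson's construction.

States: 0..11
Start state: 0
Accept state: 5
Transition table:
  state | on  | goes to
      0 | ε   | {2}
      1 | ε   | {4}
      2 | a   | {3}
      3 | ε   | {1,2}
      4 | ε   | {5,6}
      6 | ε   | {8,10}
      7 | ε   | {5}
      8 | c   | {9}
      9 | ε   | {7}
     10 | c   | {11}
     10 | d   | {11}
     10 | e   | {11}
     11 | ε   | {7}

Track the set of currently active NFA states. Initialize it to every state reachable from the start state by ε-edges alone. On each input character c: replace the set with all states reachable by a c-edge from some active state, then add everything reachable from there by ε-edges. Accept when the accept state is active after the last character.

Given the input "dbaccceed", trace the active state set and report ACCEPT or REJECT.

S₀ = ε-closure({0}) = {0,2}
'd' @ 1: {}  — state set empty
rest 'baccceed' ignored (set empty)
final: {}; accept 5 not in set

Answer: REJECT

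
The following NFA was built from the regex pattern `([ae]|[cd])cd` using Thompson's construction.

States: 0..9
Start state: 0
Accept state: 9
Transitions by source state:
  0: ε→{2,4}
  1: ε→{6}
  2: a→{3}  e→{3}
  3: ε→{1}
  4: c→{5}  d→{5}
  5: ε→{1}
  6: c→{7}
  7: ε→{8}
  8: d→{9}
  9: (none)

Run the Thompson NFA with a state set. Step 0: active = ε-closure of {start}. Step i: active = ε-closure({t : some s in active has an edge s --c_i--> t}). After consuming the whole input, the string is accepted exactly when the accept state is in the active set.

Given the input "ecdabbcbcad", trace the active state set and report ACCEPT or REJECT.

Answer: REJECT

Steps:
initial (ε-close {0}): {0,2,4}
'e' @ 1: {1,3,6}
'c' @ 2: {7,8}
'd' @ 3: {9}  (accept∈set)
'a' @ 4: {}  — state set empty
rest 'bbcbcad' ignored (set empty)
final: {}; accept 9 not in set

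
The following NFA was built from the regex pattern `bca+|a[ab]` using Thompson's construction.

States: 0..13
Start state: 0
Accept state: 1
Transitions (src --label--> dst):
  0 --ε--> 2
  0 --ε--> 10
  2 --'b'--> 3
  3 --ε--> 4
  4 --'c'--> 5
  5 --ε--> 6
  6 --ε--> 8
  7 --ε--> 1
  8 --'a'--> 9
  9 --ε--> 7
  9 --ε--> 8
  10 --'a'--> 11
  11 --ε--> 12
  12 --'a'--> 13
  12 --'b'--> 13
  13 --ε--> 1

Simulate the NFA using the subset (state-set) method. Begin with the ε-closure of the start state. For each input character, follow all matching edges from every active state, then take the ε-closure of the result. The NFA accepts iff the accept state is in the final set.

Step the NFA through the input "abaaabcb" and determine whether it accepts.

start: ε-closure({0}) = {0,2,10}
'a' @ 1: {11,12}
'b' @ 2: {1,13}  [accepting]
'a' @ 3: {}  — dead — no transitions
rest 'aabcb' ignored (set empty)
final: {}; accept 1 not in set

Answer: REJECT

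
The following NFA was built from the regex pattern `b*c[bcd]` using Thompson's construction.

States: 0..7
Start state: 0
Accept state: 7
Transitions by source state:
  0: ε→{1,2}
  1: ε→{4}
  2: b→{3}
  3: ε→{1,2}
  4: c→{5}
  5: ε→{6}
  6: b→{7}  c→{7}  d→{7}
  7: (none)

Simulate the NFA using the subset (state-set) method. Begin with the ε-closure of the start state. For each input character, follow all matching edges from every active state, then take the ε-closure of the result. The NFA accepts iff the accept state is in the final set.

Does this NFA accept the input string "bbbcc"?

initial (ε-close {0}): {0,1,2,4}
'b' @ 1: {1,2,3,4}
'b' @ 2: {1,2,3,4}
'b' @ 3: {1,2,3,4}
'c' @ 4: {5,6}
'c' @ 5: {7}  ✓accept
end set {7} — state 7 in

Answer: ACCEPT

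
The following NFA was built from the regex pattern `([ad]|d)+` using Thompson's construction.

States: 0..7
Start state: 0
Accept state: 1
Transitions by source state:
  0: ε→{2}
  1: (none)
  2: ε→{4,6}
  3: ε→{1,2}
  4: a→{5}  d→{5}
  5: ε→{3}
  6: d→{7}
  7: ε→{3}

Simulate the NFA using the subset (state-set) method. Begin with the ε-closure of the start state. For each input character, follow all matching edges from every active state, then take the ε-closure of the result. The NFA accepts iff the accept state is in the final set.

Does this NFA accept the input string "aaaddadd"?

Answer: ACCEPT

Derivation:
start: ε-closure({0}) = {0,2,4,6}
'a' @ 1: {1,2,3,4,5,6}  ✓accept
'a' @ 2: {1,2,3,4,5,6}  ✓accept
'a' @ 3: {1,2,3,4,5,6}  ✓accept
'd' @ 4: {1,2,3,4,5,6,7}  ✓accept
'd' @ 5: {1,2,3,4,5,6,7}  ✓accept
'a' @ 6: {1,2,3,4,5,6}  ✓accept
'd' @ 7: {1,2,3,4,5,6,7}  ✓accept
'd' @ 8: {1,2,3,4,5,6,7}  ✓accept
after full input: {1,2,3,4,5,6,7}  (accept=1 in)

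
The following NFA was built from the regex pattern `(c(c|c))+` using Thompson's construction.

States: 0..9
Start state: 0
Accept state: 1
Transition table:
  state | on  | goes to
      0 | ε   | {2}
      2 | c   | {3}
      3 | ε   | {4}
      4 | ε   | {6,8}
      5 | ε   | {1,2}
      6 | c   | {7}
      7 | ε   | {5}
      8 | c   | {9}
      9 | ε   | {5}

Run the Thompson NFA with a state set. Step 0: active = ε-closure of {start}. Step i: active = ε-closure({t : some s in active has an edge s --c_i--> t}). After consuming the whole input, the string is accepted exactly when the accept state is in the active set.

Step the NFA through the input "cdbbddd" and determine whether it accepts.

S₀ = ε-closure({0}) = {0,2}
'c' @ 1: {3,4,6,8}
'd' @ 2: {}  — no active states
rest 'bbddd' ignored (set empty)
final: {}; accept 1 not in set

Answer: REJECT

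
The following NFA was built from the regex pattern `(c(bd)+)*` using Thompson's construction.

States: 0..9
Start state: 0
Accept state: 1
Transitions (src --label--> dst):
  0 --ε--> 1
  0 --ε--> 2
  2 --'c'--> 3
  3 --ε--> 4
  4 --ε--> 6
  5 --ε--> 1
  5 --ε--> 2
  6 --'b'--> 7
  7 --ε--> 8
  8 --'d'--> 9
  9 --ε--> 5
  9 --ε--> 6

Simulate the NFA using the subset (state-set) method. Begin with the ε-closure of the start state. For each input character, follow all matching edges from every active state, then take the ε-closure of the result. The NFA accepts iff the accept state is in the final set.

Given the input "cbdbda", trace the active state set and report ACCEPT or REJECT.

initial (ε-close {0}): {0,1,2}
'c' @ 1: {3,4,6}
'b' @ 2: {7,8}
'd' @ 3: {1,2,5,6,9}  [accepting]
'b' @ 4: {7,8}
'd' @ 5: {1,2,5,6,9}  [accepting]
'a' @ 6: {}  — state set empty
end set {} — state 1 not in

Answer: REJECT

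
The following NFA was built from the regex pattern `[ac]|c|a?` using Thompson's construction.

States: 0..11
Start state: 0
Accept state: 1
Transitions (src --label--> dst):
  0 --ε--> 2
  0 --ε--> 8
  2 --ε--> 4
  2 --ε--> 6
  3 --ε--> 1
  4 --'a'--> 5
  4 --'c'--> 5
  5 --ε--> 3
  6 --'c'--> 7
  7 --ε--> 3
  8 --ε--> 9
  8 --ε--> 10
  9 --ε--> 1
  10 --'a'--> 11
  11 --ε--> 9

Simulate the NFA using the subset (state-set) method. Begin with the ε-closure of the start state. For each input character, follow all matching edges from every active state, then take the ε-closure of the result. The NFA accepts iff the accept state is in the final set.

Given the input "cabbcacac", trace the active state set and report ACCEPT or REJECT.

Answer: REJECT

Derivation:
initial (ε-close {0}): {0,1,2,4,6,8,9,10}
'c' @ 1: {1,3,5,7}  [accepting]
'a' @ 2: {}  — no active states
rest 'bbcacac' ignored (set empty)
end set {} — state 1 not in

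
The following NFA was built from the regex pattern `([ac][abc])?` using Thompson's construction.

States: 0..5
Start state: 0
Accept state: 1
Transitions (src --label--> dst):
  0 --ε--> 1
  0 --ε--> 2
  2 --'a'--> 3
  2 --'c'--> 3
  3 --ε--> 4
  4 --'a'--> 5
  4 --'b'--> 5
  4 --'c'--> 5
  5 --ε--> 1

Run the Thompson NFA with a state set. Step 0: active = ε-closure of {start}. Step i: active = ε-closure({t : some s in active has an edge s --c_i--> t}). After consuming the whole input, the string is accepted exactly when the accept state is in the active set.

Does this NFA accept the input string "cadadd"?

S₀ = ε-closure({0}) = {0,1,2}
'c' @ 1: {3,4}
'a' @ 2: {1,5}  (accept∈set)
'd' @ 3: {}  — no active states
rest 'add' ignored (set empty)
after full input: {}  (accept=1 not in)

Answer: REJECT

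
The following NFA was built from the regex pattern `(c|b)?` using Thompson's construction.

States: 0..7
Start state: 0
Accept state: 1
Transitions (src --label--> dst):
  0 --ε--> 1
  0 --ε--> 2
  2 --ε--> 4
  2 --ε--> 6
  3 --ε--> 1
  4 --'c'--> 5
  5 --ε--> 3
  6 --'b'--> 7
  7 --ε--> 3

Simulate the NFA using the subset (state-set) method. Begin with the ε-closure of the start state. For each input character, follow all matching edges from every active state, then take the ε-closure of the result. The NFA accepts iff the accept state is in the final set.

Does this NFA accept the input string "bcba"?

Answer: REJECT

Steps:
start: ε-closure({0}) = {0,1,2,4,6}
'b' @ 1: {1,3,7}  [accepting]
'c' @ 2: {}  — no active states
rest 'ba' ignored (set empty)
end set {} — state 1 not in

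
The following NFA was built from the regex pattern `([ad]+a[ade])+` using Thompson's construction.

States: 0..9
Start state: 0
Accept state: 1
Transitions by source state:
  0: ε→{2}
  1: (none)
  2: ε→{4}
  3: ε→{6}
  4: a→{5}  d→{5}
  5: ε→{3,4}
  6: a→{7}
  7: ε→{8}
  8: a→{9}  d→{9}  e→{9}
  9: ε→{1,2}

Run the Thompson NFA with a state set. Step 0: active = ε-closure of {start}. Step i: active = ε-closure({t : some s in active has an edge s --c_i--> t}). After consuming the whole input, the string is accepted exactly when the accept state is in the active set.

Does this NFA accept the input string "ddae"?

Answer: ACCEPT

Steps:
S₀ = ε-closure({0}) = {0,2,4}
'd' @ 1: {3,4,5,6}
'd' @ 2: {3,4,5,6}
'a' @ 3: {3,4,5,6,7,8}
'e' @ 4: {1,2,4,9}  [accepting]
after full input: {1,2,4,9}  (accept=1 in)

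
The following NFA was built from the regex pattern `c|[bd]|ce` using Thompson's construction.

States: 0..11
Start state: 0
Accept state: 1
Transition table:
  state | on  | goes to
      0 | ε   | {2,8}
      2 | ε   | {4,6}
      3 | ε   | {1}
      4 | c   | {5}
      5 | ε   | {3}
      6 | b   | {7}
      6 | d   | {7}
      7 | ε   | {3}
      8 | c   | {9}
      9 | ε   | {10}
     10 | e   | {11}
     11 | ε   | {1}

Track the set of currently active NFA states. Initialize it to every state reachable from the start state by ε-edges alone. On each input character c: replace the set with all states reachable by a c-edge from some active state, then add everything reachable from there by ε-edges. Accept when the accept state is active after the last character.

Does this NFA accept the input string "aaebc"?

Answer: REJECT

Steps:
start: ε-closure({0}) = {0,2,4,6,8}
'a' @ 1: {}  — state set empty
rest 'aebc' ignored (set empty)
after full input: {}  (accept=1 not in)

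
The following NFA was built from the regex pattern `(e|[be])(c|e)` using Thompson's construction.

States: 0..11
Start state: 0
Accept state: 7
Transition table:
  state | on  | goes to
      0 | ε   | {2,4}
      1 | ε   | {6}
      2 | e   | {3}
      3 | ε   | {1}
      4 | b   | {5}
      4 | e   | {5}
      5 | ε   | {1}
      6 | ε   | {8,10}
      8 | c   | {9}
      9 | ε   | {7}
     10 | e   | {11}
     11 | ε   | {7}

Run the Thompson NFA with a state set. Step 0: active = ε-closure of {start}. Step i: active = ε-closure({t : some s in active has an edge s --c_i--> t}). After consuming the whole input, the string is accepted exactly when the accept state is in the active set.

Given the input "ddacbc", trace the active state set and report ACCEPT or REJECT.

S₀ = ε-closure({0}) = {0,2,4}
'd' @ 1: {}  — state set empty
rest 'dacbc' ignored (set empty)
after full input: {}  (accept=7 not in)

Answer: REJECT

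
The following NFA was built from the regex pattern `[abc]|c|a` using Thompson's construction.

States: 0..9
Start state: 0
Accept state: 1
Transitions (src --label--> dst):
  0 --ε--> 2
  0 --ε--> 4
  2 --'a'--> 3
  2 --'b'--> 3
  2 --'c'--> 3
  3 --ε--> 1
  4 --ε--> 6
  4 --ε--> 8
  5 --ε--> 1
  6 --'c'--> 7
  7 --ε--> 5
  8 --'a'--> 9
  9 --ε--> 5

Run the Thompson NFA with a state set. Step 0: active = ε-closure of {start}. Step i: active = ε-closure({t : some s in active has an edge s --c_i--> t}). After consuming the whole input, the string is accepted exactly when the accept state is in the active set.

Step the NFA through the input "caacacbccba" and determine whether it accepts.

Answer: REJECT

Derivation:
S₀ = ε-closure({0}) = {0,2,4,6,8}
'c' @ 1: {1,3,5,7}  ✓accept
'a' @ 2: {}  — no active states
rest 'acacbccba' ignored (set empty)
after full input: {}  (accept=1 not in)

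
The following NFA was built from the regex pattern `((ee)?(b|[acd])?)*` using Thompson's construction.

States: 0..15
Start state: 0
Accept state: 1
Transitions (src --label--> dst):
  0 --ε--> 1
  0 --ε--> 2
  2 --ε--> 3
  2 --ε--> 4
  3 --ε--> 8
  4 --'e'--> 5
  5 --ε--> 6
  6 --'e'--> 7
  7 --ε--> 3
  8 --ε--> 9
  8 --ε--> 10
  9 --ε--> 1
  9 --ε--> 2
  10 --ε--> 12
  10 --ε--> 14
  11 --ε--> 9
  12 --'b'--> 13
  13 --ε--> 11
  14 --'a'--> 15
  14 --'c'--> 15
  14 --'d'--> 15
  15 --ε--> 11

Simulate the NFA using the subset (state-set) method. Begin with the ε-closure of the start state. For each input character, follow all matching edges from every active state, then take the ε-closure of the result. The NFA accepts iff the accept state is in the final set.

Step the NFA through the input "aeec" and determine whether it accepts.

start: ε-closure({0}) = {0,1,2,3,4,8,9,10,12,14}
'a' @ 1: {1,2,3,4,8,9,10,11,12,14,15}  [accepting]
'e' @ 2: {5,6}
'e' @ 3: {1,2,3,4,7,8,9,10,12,14}  [accepting]
'c' @ 4: {1,2,3,4,8,9,10,11,12,14,15}  [accepting]
end set {1,2,3,4,8,9,10,11,12,14,15} — state 1 in

Answer: ACCEPT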